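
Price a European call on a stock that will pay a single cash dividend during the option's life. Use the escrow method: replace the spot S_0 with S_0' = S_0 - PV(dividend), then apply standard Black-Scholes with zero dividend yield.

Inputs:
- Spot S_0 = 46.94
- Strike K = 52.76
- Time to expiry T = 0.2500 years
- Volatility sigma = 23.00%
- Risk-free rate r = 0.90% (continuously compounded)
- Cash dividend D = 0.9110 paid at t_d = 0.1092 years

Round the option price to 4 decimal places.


PV(D) = D * exp(-r * t_d) = 0.9110 * 0.99901768 = 0.91010511
S_0' = S_0 - PV(D) = 46.9400 - 0.91010511 = 46.02989489
d1 = (ln(S_0'/K) + (r + sigma^2/2)*T) / (sigma*sqrt(T)) = -1.10956307
d2 = d1 - sigma*sqrt(T) = -1.22456307
exp(-rT) = 0.99775253
N(d1) = 0.13359368; N(d2) = 0.11036994
C = S_0' * N(d1) - K * exp(-rT) * N(d2) = 46.02989489 * 0.13359368 - 52.7600 * 0.99775253 * 0.11036994 = 0.3393

Answer: Price = 0.3393


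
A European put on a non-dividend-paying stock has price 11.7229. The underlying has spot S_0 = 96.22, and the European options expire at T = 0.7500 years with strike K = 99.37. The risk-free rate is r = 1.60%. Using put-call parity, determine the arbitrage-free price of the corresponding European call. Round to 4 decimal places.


Answer: Call price = 9.7582

Derivation:
Put-call parity: C - P = S_0 * exp(-qT) - K * exp(-rT).
S_0 * exp(-qT) = 96.2200 * 1.00000000 = 96.22000000
K * exp(-rT) = 99.3700 * 0.98807171 = 98.18468611
C = P + S*exp(-qT) - K*exp(-rT)
C = 11.7229 + 96.22000000 - 98.18468611 = 9.7582


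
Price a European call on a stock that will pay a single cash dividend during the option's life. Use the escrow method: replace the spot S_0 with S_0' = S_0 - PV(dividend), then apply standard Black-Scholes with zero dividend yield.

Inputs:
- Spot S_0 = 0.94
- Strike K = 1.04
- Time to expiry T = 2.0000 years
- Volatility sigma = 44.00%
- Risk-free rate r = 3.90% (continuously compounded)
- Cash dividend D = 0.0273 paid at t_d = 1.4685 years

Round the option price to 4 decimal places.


PV(D) = D * exp(-r * t_d) = 0.0273 * 0.94433765 = 0.02578042
S_0' = S_0 - PV(D) = 0.9400 - 0.02578042 = 0.91421958
d1 = (ln(S_0'/K) + (r + sigma^2/2)*T) / (sigma*sqrt(T)) = 0.22931922
d2 = d1 - sigma*sqrt(T) = -0.39293475
exp(-rT) = 0.92496443
N(d1) = 0.59068959; N(d2) = 0.34718384
C = S_0' * N(d1) - K * exp(-rT) * N(d2) = 0.91421958 * 0.59068959 - 1.0400 * 0.92496443 * 0.34718384 = 0.2060

Answer: Price = 0.2060


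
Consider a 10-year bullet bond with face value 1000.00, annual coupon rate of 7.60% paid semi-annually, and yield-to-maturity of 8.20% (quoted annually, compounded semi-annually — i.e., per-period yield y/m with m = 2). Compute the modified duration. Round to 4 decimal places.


Coupon per period c = face * coupon_rate / m = 38.000000
Periods per year m = 2; per-period yield y/m = 0.041000
Number of cashflows N = 20
Cashflows (t years, CF_t, discount factor 1/(1+y/m)^(m*t), PV):
  t = 0.5000: CF_t = 38.000000, DF = 0.960615, PV = 36.503362
  t = 1.0000: CF_t = 38.000000, DF = 0.922781, PV = 35.065670
  t = 1.5000: CF_t = 38.000000, DF = 0.886437, PV = 33.684601
  t = 2.0000: CF_t = 38.000000, DF = 0.851524, PV = 32.357926
  t = 2.5000: CF_t = 38.000000, DF = 0.817987, PV = 31.083502
  t = 3.0000: CF_t = 38.000000, DF = 0.785770, PV = 29.859272
  t = 3.5000: CF_t = 38.000000, DF = 0.754823, PV = 28.683259
  t = 4.0000: CF_t = 38.000000, DF = 0.725094, PV = 27.553563
  t = 4.5000: CF_t = 38.000000, DF = 0.696536, PV = 26.468360
  t = 5.0000: CF_t = 38.000000, DF = 0.669103, PV = 25.425898
  t = 5.5000: CF_t = 38.000000, DF = 0.642750, PV = 24.424494
  t = 6.0000: CF_t = 38.000000, DF = 0.617435, PV = 23.462530
  t = 6.5000: CF_t = 38.000000, DF = 0.593117, PV = 22.538453
  t = 7.0000: CF_t = 38.000000, DF = 0.569757, PV = 21.650772
  t = 7.5000: CF_t = 38.000000, DF = 0.547317, PV = 20.798052
  t = 8.0000: CF_t = 38.000000, DF = 0.525761, PV = 19.978916
  t = 8.5000: CF_t = 38.000000, DF = 0.505054, PV = 19.192042
  t = 9.0000: CF_t = 38.000000, DF = 0.485162, PV = 18.436160
  t = 9.5000: CF_t = 38.000000, DF = 0.466054, PV = 17.710048
  t = 10.0000: CF_t = 1038.000000, DF = 0.447698, PV = 464.710797
Price P = sum_t PV_t = 959.587678
First compute Macaulay numerator sum_t t * PV_t:
  t * PV_t at t = 0.5000: 18.251681
  t * PV_t at t = 1.0000: 35.065670
  t * PV_t at t = 1.5000: 50.526902
  t * PV_t at t = 2.0000: 64.715852
  t * PV_t at t = 2.5000: 77.708756
  t * PV_t at t = 3.0000: 89.577817
  t * PV_t at t = 3.5000: 100.391405
  t * PV_t at t = 4.0000: 110.214251
  t * PV_t at t = 4.5000: 119.107619
  t * PV_t at t = 5.0000: 127.129490
  t * PV_t at t = 5.5000: 134.334716
  t * PV_t at t = 6.0000: 140.775181
  t * PV_t at t = 6.5000: 146.499948
  t * PV_t at t = 7.0000: 151.555403
  t * PV_t at t = 7.5000: 155.985388
  t * PV_t at t = 8.0000: 159.831329
  t * PV_t at t = 8.5000: 163.132361
  t * PV_t at t = 9.0000: 165.925439
  t * PV_t at t = 9.5000: 168.245455
  t * PV_t at t = 10.0000: 4647.107974
Macaulay duration D = 6826.082637 / 959.587678 = 7.113558
Modified duration = D / (1 + y/m) = 7.113558 / (1 + 0.041000) = 6.833389

Answer: Modified duration = 6.8334


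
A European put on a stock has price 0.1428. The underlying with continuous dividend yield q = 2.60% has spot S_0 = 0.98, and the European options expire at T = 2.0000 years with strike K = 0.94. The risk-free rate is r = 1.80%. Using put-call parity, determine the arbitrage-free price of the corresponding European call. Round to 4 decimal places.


Answer: Call price = 0.1664

Derivation:
Put-call parity: C - P = S_0 * exp(-qT) - K * exp(-rT).
S_0 * exp(-qT) = 0.9800 * 0.94932887 = 0.93034229
K * exp(-rT) = 0.9400 * 0.96464029 = 0.90676188
C = P + S*exp(-qT) - K*exp(-rT)
C = 0.1428 + 0.93034229 - 0.90676188 = 0.1664


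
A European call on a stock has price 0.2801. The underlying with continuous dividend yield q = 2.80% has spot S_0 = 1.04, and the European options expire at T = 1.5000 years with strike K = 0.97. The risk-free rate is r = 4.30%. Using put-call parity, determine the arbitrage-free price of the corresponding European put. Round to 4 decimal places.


Put-call parity: C - P = S_0 * exp(-qT) - K * exp(-rT).
S_0 * exp(-qT) = 1.0400 * 0.95886978 = 0.99722457
K * exp(-rT) = 0.9700 * 0.93753611 = 0.90941003
P = C - S*exp(-qT) + K*exp(-rT)
P = 0.2801 - 0.99722457 + 0.90941003 = 0.1923

Answer: Put price = 0.1923


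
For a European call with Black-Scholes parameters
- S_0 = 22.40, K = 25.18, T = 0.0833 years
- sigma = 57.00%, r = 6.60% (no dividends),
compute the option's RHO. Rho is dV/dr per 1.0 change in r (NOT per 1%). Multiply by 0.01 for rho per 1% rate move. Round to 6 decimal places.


d1 = -0.5954534362; d2 = -0.7599653506
phi(d1) = 0.3341314066; exp(-qT) = 1.0000000000; exp(-rT) = 0.9945172852
N(d2) = 0.2236376483
Rho = K*T*exp(-rT)*N(d2) = 25.1800 * 0.0833 * 0.9945172852 * 0.2236376483 = 0.466507

Answer: Rho = 0.466507


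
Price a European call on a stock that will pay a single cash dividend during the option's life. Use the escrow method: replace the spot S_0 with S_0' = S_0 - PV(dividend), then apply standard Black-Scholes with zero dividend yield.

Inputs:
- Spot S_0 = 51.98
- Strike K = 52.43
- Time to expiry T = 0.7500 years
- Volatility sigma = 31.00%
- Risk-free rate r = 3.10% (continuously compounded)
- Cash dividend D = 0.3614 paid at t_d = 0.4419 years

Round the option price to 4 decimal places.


PV(D) = D * exp(-r * t_d) = 0.3614 * 0.98639450 = 0.35648297
S_0' = S_0 - PV(D) = 51.9800 - 0.35648297 = 51.62351703
d1 = (ln(S_0'/K) + (r + sigma^2/2)*T) / (sigma*sqrt(T)) = 0.16309541
d2 = d1 - sigma*sqrt(T) = -0.10537246
exp(-rT) = 0.97701820
N(d1) = 0.56477834; N(d2) = 0.45804013
C = S_0' * N(d1) - K * exp(-rT) * N(d2) = 51.62351703 * 0.56477834 - 52.4300 * 0.97701820 * 0.45804013 = 5.6927

Answer: Price = 5.6927


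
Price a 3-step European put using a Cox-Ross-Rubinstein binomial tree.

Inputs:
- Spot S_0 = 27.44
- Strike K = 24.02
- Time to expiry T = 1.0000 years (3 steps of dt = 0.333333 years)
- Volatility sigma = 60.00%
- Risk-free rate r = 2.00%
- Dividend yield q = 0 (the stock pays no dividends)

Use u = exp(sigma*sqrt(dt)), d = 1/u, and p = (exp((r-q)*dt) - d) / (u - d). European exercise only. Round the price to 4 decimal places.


dt = T/N = 0.333333
u = exp(sigma*sqrt(dt)) = 1.413982; d = 1/u = 0.707222
p = (exp((r-q)*dt) - d) / (u - d) = 0.423717
Discount per step: exp(-r*dt) = 0.993356
Stock lattice S(k, i) with i counting down-moves:
  k=0: S(0,0) = 27.4400
  k=1: S(1,0) = 38.7997; S(1,1) = 19.4062
  k=2: S(2,0) = 54.8621; S(2,1) = 27.4400; S(2,2) = 13.7245
  k=3: S(3,0) = 77.5740; S(3,1) = 38.7997; S(3,2) = 19.4062; S(3,3) = 9.7063
Terminal payoffs V(N, i) = max(K - S_T, 0):
  V(3,0) = 0.000000; V(3,1) = 0.000000; V(3,2) = 4.613819; V(3,3) = 14.313737
Backward induction: V(k, i) = exp(-r*dt) * [p * V(k+1, i) + (1-p) * V(k+1, i+1)].
  V(2,0) = exp(-r*dt) * [p*0.000000 + (1-p)*0.000000] = 0.000000
  V(2,1) = exp(-r*dt) * [p*0.000000 + (1-p)*4.613819] = 2.641196
  V(2,2) = exp(-r*dt) * [p*4.613819 + (1-p)*14.313737] = 10.135914
  V(1,0) = exp(-r*dt) * [p*0.000000 + (1-p)*2.641196] = 1.511962
  V(1,1) = exp(-r*dt) * [p*2.641196 + (1-p)*10.135914] = 6.914024
  V(0,0) = exp(-r*dt) * [p*1.511962 + (1-p)*6.914024] = 4.594345

Answer: Price = V(0,0) = 4.5943


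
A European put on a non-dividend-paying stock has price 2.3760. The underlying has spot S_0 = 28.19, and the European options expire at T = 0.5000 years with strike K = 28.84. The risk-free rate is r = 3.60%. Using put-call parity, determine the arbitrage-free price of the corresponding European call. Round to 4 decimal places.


Answer: Call price = 2.2405

Derivation:
Put-call parity: C - P = S_0 * exp(-qT) - K * exp(-rT).
S_0 * exp(-qT) = 28.1900 * 1.00000000 = 28.19000000
K * exp(-rT) = 28.8400 * 0.98216103 = 28.32552417
C = P + S*exp(-qT) - K*exp(-rT)
C = 2.3760 + 28.19000000 - 28.32552417 = 2.2405


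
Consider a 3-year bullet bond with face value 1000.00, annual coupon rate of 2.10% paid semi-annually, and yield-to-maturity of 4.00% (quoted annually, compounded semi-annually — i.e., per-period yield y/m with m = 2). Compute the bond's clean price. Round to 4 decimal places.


Answer: Price = 946.7864

Derivation:
Coupon per period c = face * coupon_rate / m = 10.500000
Periods per year m = 2; per-period yield y/m = 0.020000
Number of cashflows N = 6
Cashflows (t years, CF_t, discount factor 1/(1+y/m)^(m*t), PV):
  t = 0.5000: CF_t = 10.500000, DF = 0.980392, PV = 10.294118
  t = 1.0000: CF_t = 10.500000, DF = 0.961169, PV = 10.092272
  t = 1.5000: CF_t = 10.500000, DF = 0.942322, PV = 9.894385
  t = 2.0000: CF_t = 10.500000, DF = 0.923845, PV = 9.700377
  t = 2.5000: CF_t = 10.500000, DF = 0.905731, PV = 9.510174
  t = 3.0000: CF_t = 1010.500000, DF = 0.887971, PV = 897.295082
Price P = sum_t PV_t = 946.786407


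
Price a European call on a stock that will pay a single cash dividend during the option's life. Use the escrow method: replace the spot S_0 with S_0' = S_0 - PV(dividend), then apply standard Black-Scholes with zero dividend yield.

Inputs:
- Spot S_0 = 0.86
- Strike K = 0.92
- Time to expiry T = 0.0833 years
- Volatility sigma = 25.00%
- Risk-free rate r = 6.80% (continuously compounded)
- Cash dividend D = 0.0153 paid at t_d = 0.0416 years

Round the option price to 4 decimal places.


PV(D) = D * exp(-r * t_d) = 0.0153 * 0.99717520 = 0.01525678
S_0' = S_0 - PV(D) = 0.8600 - 0.01525678 = 0.84474322
d1 = (ln(S_0'/K) + (r + sigma^2/2)*T) / (sigma*sqrt(T)) = -1.06817465
d2 = d1 - sigma*sqrt(T) = -1.14032900
exp(-rT) = 0.99435161
N(d1) = 0.14272087; N(d2) = 0.12707463
C = S_0' * N(d1) - K * exp(-rT) * N(d2) = 0.84474322 * 0.14272087 - 0.9200 * 0.99435161 * 0.12707463 = 0.0043

Answer: Price = 0.0043


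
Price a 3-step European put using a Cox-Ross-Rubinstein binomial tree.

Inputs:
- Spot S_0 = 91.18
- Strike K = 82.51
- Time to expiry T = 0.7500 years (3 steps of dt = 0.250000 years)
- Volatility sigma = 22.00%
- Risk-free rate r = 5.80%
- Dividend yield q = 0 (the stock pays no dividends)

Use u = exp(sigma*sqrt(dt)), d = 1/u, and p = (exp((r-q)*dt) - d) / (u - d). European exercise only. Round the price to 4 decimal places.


Answer: Price = V(0,0) = 1.8655

Derivation:
dt = T/N = 0.250000
u = exp(sigma*sqrt(dt)) = 1.116278; d = 1/u = 0.895834
p = (exp((r-q)*dt) - d) / (u - d) = 0.538783
Discount per step: exp(-r*dt) = 0.985605
Stock lattice S(k, i) with i counting down-moves:
  k=0: S(0,0) = 91.1800
  k=1: S(1,0) = 101.7822; S(1,1) = 81.6822
  k=2: S(2,0) = 113.6173; S(2,1) = 91.1800; S(2,2) = 73.1737
  k=3: S(3,0) = 126.8285; S(3,1) = 101.7822; S(3,2) = 81.6822; S(3,3) = 65.5515
Terminal payoffs V(N, i) = max(K - S_T, 0):
  V(3,0) = 0.000000; V(3,1) = 0.000000; V(3,2) = 0.827844; V(3,3) = 16.958534
Backward induction: V(k, i) = exp(-r*dt) * [p * V(k+1, i) + (1-p) * V(k+1, i+1)].
  V(2,0) = exp(-r*dt) * [p*0.000000 + (1-p)*0.000000] = 0.000000
  V(2,1) = exp(-r*dt) * [p*0.000000 + (1-p)*0.827844] = 0.376319
  V(2,2) = exp(-r*dt) * [p*0.827844 + (1-p)*16.958534] = 8.148573
  V(1,0) = exp(-r*dt) * [p*0.000000 + (1-p)*0.376319] = 0.171066
  V(1,1) = exp(-r*dt) * [p*0.376319 + (1-p)*8.148573] = 3.903992
  V(0,0) = exp(-r*dt) * [p*0.171066 + (1-p)*3.903992] = 1.865507


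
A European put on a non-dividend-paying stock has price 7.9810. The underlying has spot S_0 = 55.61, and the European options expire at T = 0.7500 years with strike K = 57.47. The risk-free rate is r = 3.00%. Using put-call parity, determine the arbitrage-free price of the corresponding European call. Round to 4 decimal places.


Answer: Call price = 7.3996

Derivation:
Put-call parity: C - P = S_0 * exp(-qT) - K * exp(-rT).
S_0 * exp(-qT) = 55.6100 * 1.00000000 = 55.61000000
K * exp(-rT) = 57.4700 * 0.97775124 = 56.19136360
C = P + S*exp(-qT) - K*exp(-rT)
C = 7.9810 + 55.61000000 - 56.19136360 = 7.3996


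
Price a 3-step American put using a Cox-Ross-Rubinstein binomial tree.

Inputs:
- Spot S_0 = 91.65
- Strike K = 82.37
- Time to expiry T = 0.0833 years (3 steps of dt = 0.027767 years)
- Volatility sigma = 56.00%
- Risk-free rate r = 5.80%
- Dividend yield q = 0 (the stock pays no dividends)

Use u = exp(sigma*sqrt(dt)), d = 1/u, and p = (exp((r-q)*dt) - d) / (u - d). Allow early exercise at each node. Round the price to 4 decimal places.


dt = T/N = 0.027767
u = exp(sigma*sqrt(dt)) = 1.097807; d = 1/u = 0.910907
p = (exp((r-q)*dt) - d) / (u - d) = 0.485312
Discount per step: exp(-r*dt) = 0.998391
Stock lattice S(k, i) with i counting down-moves:
  k=0: S(0,0) = 91.6500
  k=1: S(1,0) = 100.6140; S(1,1) = 83.4846
  k=2: S(2,0) = 110.4548; S(2,1) = 91.6500; S(2,2) = 76.0467
  k=3: S(3,0) = 121.2581; S(3,1) = 100.6140; S(3,2) = 83.4846; S(3,3) = 69.2715
Terminal payoffs V(N, i) = max(K - S_T, 0):
  V(3,0) = 0.000000; V(3,1) = 0.000000; V(3,2) = 0.000000; V(3,3) = 13.098541
Backward induction: V(k, i) = exp(-r*dt) * [p * V(k+1, i) + (1-p) * V(k+1, i+1)]; then take max(V_cont, immediate exercise) for American.
  V(2,0) = exp(-r*dt) * [p*0.000000 + (1-p)*0.000000] = 0.000000; exercise = 0.000000; V(2,0) = max -> 0.000000
  V(2,1) = exp(-r*dt) * [p*0.000000 + (1-p)*0.000000] = 0.000000; exercise = 0.000000; V(2,1) = max -> 0.000000
  V(2,2) = exp(-r*dt) * [p*0.000000 + (1-p)*13.098541] = 6.730814; exercise = 6.323299; V(2,2) = max -> 6.730814
  V(1,0) = exp(-r*dt) * [p*0.000000 + (1-p)*0.000000] = 0.000000; exercise = 0.000000; V(1,0) = max -> 0.000000
  V(1,1) = exp(-r*dt) * [p*0.000000 + (1-p)*6.730814] = 3.458695; exercise = 0.000000; V(1,1) = max -> 3.458695
  V(0,0) = exp(-r*dt) * [p*0.000000 + (1-p)*3.458695] = 1.777285; exercise = 0.000000; V(0,0) = max -> 1.777285

Answer: Price = V(0,0) = 1.7773


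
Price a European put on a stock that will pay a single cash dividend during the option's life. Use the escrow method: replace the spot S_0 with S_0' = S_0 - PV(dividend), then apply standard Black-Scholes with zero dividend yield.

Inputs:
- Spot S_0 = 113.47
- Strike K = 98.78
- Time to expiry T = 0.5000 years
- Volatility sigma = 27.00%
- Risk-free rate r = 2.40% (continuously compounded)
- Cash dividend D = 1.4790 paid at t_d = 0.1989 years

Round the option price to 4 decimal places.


PV(D) = D * exp(-r * t_d) = 1.4790 * 0.99523778 = 1.47195667
S_0' = S_0 - PV(D) = 113.4700 - 1.47195667 = 111.99804333
d1 = (ln(S_0'/K) + (r + sigma^2/2)*T) / (sigma*sqrt(T)) = 0.81611251
d2 = d1 - sigma*sqrt(T) = 0.62519368
exp(-rT) = 0.98807171
N(-d1) = 0.20721790; N(-d2) = 0.26592198
P = K * exp(-rT) * N(-d2) - S_0' * N(-d1) = 98.7800 * 0.98807171 * 0.26592198 - 111.99804333 * 0.20721790 = 2.7464

Answer: Price = 2.7464


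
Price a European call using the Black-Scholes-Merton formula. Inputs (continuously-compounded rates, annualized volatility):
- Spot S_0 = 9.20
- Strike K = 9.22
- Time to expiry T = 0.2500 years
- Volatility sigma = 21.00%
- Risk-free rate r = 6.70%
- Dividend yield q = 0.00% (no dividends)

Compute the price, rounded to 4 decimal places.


d1 = (ln(S/K) + (r - q + 0.5*sigma^2) * T) / (sigma * sqrt(T)) = 0.19134235
d2 = d1 - sigma * sqrt(T) = 0.08634235
exp(-rT) = 0.98338950; exp(-qT) = 1.00000000
C = S_0 * exp(-qT) * N(d1) - K * exp(-rT) * N(d2)
N(d1) = 0.57587131; N(d2) = 0.53440286
C = 9.2000 * 1.00000000 * 0.57587131 - 9.2200 * 0.98338950 * 0.53440286 = 0.4527

Answer: Price = 0.4527


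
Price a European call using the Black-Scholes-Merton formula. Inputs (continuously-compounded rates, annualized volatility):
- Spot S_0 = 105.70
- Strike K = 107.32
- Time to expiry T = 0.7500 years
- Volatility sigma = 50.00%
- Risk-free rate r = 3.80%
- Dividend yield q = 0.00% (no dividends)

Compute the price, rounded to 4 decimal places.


Answer: Price = 18.7042

Derivation:
d1 = (ln(S/K) + (r - q + 0.5*sigma^2) * T) / (sigma * sqrt(T)) = 0.24719798
d2 = d1 - sigma * sqrt(T) = -0.18581472
exp(-rT) = 0.97190229; exp(-qT) = 1.00000000
C = S_0 * exp(-qT) * N(d1) - K * exp(-rT) * N(d2)
N(d1) = 0.59762250; N(d2) = 0.42629503
C = 105.7000 * 1.00000000 * 0.59762250 - 107.3200 * 0.97190229 * 0.42629503 = 18.7042


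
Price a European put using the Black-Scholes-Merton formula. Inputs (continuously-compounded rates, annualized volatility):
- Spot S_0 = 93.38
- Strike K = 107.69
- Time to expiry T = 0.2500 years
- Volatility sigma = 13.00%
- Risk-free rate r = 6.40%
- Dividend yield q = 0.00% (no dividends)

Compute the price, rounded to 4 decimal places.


Answer: Price = 12.6638

Derivation:
d1 = (ln(S/K) + (r - q + 0.5*sigma^2) * T) / (sigma * sqrt(T)) = -1.91487754
d2 = d1 - sigma * sqrt(T) = -1.97987754
exp(-rT) = 0.98412732; exp(-qT) = 1.00000000
P = K * exp(-rT) * N(-d2) - S_0 * exp(-qT) * N(-d1)
N(-d1) = 0.97224594; N(-d2) = 0.97614135
P = 107.6900 * 0.98412732 * 0.97614135 - 93.3800 * 1.00000000 * 0.97224594 = 12.6638


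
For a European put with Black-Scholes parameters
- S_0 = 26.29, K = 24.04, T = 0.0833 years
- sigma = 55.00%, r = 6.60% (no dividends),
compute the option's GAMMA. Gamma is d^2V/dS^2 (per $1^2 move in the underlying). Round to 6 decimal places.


d1 = 0.6776284980; d2 = 0.5188889314
phi(d1) = 0.3171029724; exp(-qT) = 1.0000000000; exp(-rT) = 0.9945172852
Gamma = exp(-qT) * phi(d1) / (S * sigma * sqrt(T)) = 1.0000000000 * 0.3171029724 / (26.2900 * 0.5500 * 0.2886173938) = 0.075984

Answer: Gamma = 0.075984


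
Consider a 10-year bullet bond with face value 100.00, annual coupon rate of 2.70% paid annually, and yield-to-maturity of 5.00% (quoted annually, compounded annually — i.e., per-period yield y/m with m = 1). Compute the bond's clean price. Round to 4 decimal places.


Answer: Price = 82.2400

Derivation:
Coupon per period c = face * coupon_rate / m = 2.700000
Periods per year m = 1; per-period yield y/m = 0.050000
Number of cashflows N = 10
Cashflows (t years, CF_t, discount factor 1/(1+y/m)^(m*t), PV):
  t = 1.0000: CF_t = 2.700000, DF = 0.952381, PV = 2.571429
  t = 2.0000: CF_t = 2.700000, DF = 0.907029, PV = 2.448980
  t = 3.0000: CF_t = 2.700000, DF = 0.863838, PV = 2.332362
  t = 4.0000: CF_t = 2.700000, DF = 0.822702, PV = 2.221297
  t = 5.0000: CF_t = 2.700000, DF = 0.783526, PV = 2.115521
  t = 6.0000: CF_t = 2.700000, DF = 0.746215, PV = 2.014782
  t = 7.0000: CF_t = 2.700000, DF = 0.710681, PV = 1.918840
  t = 8.0000: CF_t = 2.700000, DF = 0.676839, PV = 1.827466
  t = 9.0000: CF_t = 2.700000, DF = 0.644609, PV = 1.740444
  t = 10.0000: CF_t = 102.700000, DF = 0.613913, PV = 63.048891
Price P = sum_t PV_t = 82.240010


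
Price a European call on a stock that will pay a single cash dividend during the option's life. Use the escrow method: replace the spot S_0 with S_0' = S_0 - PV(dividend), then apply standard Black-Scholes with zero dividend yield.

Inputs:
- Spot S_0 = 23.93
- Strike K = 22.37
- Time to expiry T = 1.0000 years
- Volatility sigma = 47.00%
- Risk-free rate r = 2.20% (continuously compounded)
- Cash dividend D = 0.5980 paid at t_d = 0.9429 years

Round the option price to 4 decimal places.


PV(D) = D * exp(-r * t_d) = 0.5980 * 0.97946987 = 0.58572298
S_0' = S_0 - PV(D) = 23.9300 - 0.58572298 = 23.34427702
d1 = (ln(S_0'/K) + (r + sigma^2/2)*T) / (sigma*sqrt(T)) = 0.37251294
d2 = d1 - sigma*sqrt(T) = -0.09748706
exp(-rT) = 0.97824024
N(d1) = 0.64524451; N(d2) = 0.46116981
C = S_0' * N(d1) - K * exp(-rT) * N(d2) = 23.34427702 * 0.64524451 - 22.3700 * 0.97824024 * 0.46116981 = 4.9709

Answer: Price = 4.9709


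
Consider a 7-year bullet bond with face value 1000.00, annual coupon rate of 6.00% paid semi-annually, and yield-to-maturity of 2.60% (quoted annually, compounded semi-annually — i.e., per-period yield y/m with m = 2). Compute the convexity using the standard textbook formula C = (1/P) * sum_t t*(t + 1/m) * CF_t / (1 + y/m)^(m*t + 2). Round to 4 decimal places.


Answer: Convexity = 40.9659

Derivation:
Coupon per period c = face * coupon_rate / m = 30.000000
Periods per year m = 2; per-period yield y/m = 0.013000
Number of cashflows N = 14
Cashflows (t years, CF_t, discount factor 1/(1+y/m)^(m*t), PV):
  t = 0.5000: CF_t = 30.000000, DF = 0.987167, PV = 29.615005
  t = 1.0000: CF_t = 30.000000, DF = 0.974498, PV = 29.234951
  t = 1.5000: CF_t = 30.000000, DF = 0.961992, PV = 28.859774
  t = 2.0000: CF_t = 30.000000, DF = 0.949647, PV = 28.489411
  t = 2.5000: CF_t = 30.000000, DF = 0.937460, PV = 28.123802
  t = 3.0000: CF_t = 30.000000, DF = 0.925429, PV = 27.762884
  t = 3.5000: CF_t = 30.000000, DF = 0.913553, PV = 27.406598
  t = 4.0000: CF_t = 30.000000, DF = 0.901829, PV = 27.054885
  t = 4.5000: CF_t = 30.000000, DF = 0.890256, PV = 26.707685
  t = 5.0000: CF_t = 30.000000, DF = 0.878831, PV = 26.364941
  t = 5.5000: CF_t = 30.000000, DF = 0.867553, PV = 26.026595
  t = 6.0000: CF_t = 30.000000, DF = 0.856420, PV = 25.692591
  t = 6.5000: CF_t = 30.000000, DF = 0.845429, PV = 25.362874
  t = 7.0000: CF_t = 1030.000000, DF = 0.834580, PV = 859.616988
Price P = sum_t PV_t = 1216.318984
Convexity numerator sum_t t*(t + 1/m) * CF_t / (1+y/m)^(m*t + 2):
  t = 0.5000: term = 14.429887
  t = 1.0000: term = 42.734117
  t = 1.5000: term = 84.371405
  t = 2.0000: term = 138.814421
  t = 2.5000: term = 205.549489
  t = 3.0000: term = 284.076292
  t = 3.5000: term = 373.907591
  t = 4.0000: term = 474.568935
  t = 4.5000: term = 585.598390
  t = 5.0000: term = 706.546264
  t = 5.5000: term = 836.974844
  t = 6.0000: term = 976.458132
  t = 6.5000: term = 1124.581594
  t = 7.0000: term = 43979.005291
Convexity = (1/P) * sum = 49827.616651 / 1216.318984 = 40.965912


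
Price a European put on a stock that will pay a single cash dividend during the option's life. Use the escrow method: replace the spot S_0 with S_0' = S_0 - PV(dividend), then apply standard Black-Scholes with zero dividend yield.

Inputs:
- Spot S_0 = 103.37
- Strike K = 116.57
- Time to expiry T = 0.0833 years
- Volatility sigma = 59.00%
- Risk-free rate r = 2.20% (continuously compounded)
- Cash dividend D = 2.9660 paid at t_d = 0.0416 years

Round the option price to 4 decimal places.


Answer: Price = 17.9128

Derivation:
PV(D) = D * exp(-r * t_d) = 2.9660 * 0.99908522 = 2.96328676
S_0' = S_0 - PV(D) = 103.3700 - 2.96328676 = 100.40671324
d1 = (ln(S_0'/K) + (r + sigma^2/2)*T) / (sigma*sqrt(T)) = -0.78064710
d2 = d1 - sigma*sqrt(T) = -0.95093136
exp(-rT) = 0.99816908
N(-d1) = 0.78249496; N(-d2) = 0.82918039
P = K * exp(-rT) * N(-d2) - S_0' * N(-d1) = 116.5700 * 0.99816908 * 0.82918039 - 100.40671324 * 0.78249496 = 17.9128


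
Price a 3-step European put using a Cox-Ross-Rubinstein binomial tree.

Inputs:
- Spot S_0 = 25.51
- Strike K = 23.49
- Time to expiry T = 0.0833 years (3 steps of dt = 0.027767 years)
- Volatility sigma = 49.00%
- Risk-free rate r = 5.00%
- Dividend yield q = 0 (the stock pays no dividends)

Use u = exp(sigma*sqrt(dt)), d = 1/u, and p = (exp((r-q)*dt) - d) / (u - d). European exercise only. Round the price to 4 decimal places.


dt = T/N = 0.027767
u = exp(sigma*sqrt(dt)) = 1.085076; d = 1/u = 0.921594
p = (exp((r-q)*dt) - d) / (u - d) = 0.488097
Discount per step: exp(-r*dt) = 0.998613
Stock lattice S(k, i) with i counting down-moves:
  k=0: S(0,0) = 25.5100
  k=1: S(1,0) = 27.6803; S(1,1) = 23.5099
  k=2: S(2,0) = 30.0352; S(2,1) = 25.5100; S(2,2) = 21.6666
  k=3: S(3,0) = 32.5905; S(3,1) = 27.6803; S(3,2) = 23.5099; S(3,3) = 19.9678
Terminal payoffs V(N, i) = max(K - S_T, 0):
  V(3,0) = 0.000000; V(3,1) = 0.000000; V(3,2) = 0.000000; V(3,3) = 3.522229
Backward induction: V(k, i) = exp(-r*dt) * [p * V(k+1, i) + (1-p) * V(k+1, i+1)].
  V(2,0) = exp(-r*dt) * [p*0.000000 + (1-p)*0.000000] = 0.000000
  V(2,1) = exp(-r*dt) * [p*0.000000 + (1-p)*0.000000] = 0.000000
  V(2,2) = exp(-r*dt) * [p*0.000000 + (1-p)*3.522229] = 1.800538
  V(1,0) = exp(-r*dt) * [p*0.000000 + (1-p)*0.000000] = 0.000000
  V(1,1) = exp(-r*dt) * [p*0.000000 + (1-p)*1.800538] = 0.920422
  V(0,0) = exp(-r*dt) * [p*0.000000 + (1-p)*0.920422] = 0.470513

Answer: Price = V(0,0) = 0.4705


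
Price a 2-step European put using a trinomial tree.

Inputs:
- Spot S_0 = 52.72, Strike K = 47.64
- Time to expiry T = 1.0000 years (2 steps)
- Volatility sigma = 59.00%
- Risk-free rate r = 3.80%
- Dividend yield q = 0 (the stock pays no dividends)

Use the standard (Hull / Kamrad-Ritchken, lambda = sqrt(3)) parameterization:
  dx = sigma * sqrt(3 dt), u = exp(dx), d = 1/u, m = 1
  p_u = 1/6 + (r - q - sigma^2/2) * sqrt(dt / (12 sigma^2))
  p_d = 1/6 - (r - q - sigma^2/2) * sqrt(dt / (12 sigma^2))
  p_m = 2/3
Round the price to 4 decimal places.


dt = T/N = 0.500000; dx = sigma*sqrt(3*dt) = 0.722599
u = exp(dx) = 2.059781; d = 1/u = 0.485489
p_u = 0.119597, p_m = 0.666667, p_d = 0.213736
Discount per step: exp(-r*dt) = 0.981179
Stock lattice S(k, j) with j the centered position index:
  k=0: S(0,+0) = 52.7200
  k=1: S(1,-1) = 25.5950; S(1,+0) = 52.7200; S(1,+1) = 108.5916
  k=2: S(2,-2) = 12.4261; S(2,-1) = 25.5950; S(2,+0) = 52.7200; S(2,+1) = 108.5916; S(2,+2) = 223.6749
Terminal payoffs V(N, j) = max(K - S_T, 0):
  V(2,-2) = 35.213939; V(2,-1) = 22.045041; V(2,+0) = 0.000000; V(2,+1) = 0.000000; V(2,+2) = 0.000000
Backward induction: V(k, j) = exp(-r*dt) * [p_u * V(k+1, j+1) + p_m * V(k+1, j) + p_d * V(k+1, j-1)]
  V(1,-1) = exp(-r*dt) * [p_u*0.000000 + p_m*22.045041 + p_d*35.213939] = 21.804937
  V(1,+0) = exp(-r*dt) * [p_u*0.000000 + p_m*0.000000 + p_d*22.045041] = 4.623146
  V(1,+1) = exp(-r*dt) * [p_u*0.000000 + p_m*0.000000 + p_d*0.000000] = 0.000000
  V(0,+0) = exp(-r*dt) * [p_u*0.000000 + p_m*4.623146 + p_d*21.804937] = 7.596883

Answer: Price = V(0,0) = 7.5969


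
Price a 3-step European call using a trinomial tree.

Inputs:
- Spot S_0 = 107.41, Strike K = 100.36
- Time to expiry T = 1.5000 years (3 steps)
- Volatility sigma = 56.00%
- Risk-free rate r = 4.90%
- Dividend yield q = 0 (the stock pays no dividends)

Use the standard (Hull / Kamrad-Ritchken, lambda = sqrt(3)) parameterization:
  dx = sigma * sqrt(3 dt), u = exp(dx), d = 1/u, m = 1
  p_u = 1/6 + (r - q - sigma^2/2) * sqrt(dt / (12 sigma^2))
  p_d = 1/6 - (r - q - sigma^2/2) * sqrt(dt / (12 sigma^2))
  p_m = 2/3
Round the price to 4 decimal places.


dt = T/N = 0.500000; dx = sigma*sqrt(3*dt) = 0.685857
u = exp(dx) = 1.985473; d = 1/u = 0.503658
p_u = 0.127373, p_m = 0.666667, p_d = 0.205961
Discount per step: exp(-r*dt) = 0.975798
Stock lattice S(k, j) with j the centered position index:
  k=0: S(0,+0) = 107.4100
  k=1: S(1,-1) = 54.0979; S(1,+0) = 107.4100; S(1,+1) = 213.2596
  k=2: S(2,-2) = 27.2469; S(2,-1) = 54.0979; S(2,+0) = 107.4100; S(2,+1) = 213.2596; S(2,+2) = 423.4212
  k=3: S(3,-3) = 13.7231; S(3,-2) = 27.2469; S(3,-1) = 54.0979; S(3,+0) = 107.4100; S(3,+1) = 213.2596; S(3,+2) = 423.4212; S(3,+3) = 840.6914
Terminal payoffs V(N, j) = max(S_T - K, 0):
  V(3,-3) = 0.000000; V(3,-2) = 0.000000; V(3,-1) = 0.000000; V(3,+0) = 7.050000; V(3,+1) = 112.899645; V(3,+2) = 323.061249; V(3,+3) = 740.331419
Backward induction: V(k, j) = exp(-r*dt) * [p_u * V(k+1, j+1) + p_m * V(k+1, j) + p_d * V(k+1, j-1)]
  V(2,-2) = exp(-r*dt) * [p_u*0.000000 + p_m*0.000000 + p_d*0.000000] = 0.000000
  V(2,-1) = exp(-r*dt) * [p_u*7.050000 + p_m*0.000000 + p_d*0.000000] = 0.876245
  V(2,+0) = exp(-r*dt) * [p_u*112.899645 + p_m*7.050000 + p_d*0.000000] = 18.618552
  V(2,+1) = exp(-r*dt) * [p_u*323.061249 + p_m*112.899645 + p_d*7.050000] = 115.014988
  V(2,+2) = exp(-r*dt) * [p_u*740.331419 + p_m*323.061249 + p_d*112.899645] = 324.867546
  V(1,-1) = exp(-r*dt) * [p_u*18.618552 + p_m*0.876245 + p_d*0.000000] = 2.884126
  V(1,+0) = exp(-r*dt) * [p_u*115.014988 + p_m*18.618552 + p_d*0.876245] = 26.583283
  V(1,+1) = exp(-r*dt) * [p_u*324.867546 + p_m*115.014988 + p_d*18.618552] = 118.940590
  V(0,+0) = exp(-r*dt) * [p_u*118.940590 + p_m*26.583283 + p_d*2.884126] = 32.656043

Answer: Price = V(0,0) = 32.6560


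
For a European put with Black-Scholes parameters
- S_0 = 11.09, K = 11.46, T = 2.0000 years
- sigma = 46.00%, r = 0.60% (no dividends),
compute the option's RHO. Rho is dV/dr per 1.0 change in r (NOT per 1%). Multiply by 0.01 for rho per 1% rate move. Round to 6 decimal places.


Answer: Rho = -14.483767

Derivation:
d1 = 0.2932665272; d2 = -0.3572717115
phi(d1) = 0.3821503501; exp(-qT) = 1.0000000000; exp(-rT) = 0.9880717129
N(-d2) = 0.6395557973
Rho = -K*T*exp(-rT)*N(-d2) = -11.4600 * 2.0000 * 0.9880717129 * 0.6395557973 = -14.483767


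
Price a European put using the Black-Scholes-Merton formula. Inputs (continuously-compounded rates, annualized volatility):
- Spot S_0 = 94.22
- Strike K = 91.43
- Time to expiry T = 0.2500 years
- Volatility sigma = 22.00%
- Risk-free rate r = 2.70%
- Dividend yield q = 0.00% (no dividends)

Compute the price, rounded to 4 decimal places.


d1 = (ln(S/K) + (r - q + 0.5*sigma^2) * T) / (sigma * sqrt(T)) = 0.38962565
d2 = d1 - sigma * sqrt(T) = 0.27962565
exp(-rT) = 0.99327273; exp(-qT) = 1.00000000
P = K * exp(-rT) * N(-d2) - S_0 * exp(-qT) * N(-d1)
N(-d1) = 0.34840669; N(-d2) = 0.38988236
P = 91.4300 * 0.99327273 * 0.38988236 - 94.2200 * 1.00000000 * 0.34840669 = 2.5803

Answer: Price = 2.5803


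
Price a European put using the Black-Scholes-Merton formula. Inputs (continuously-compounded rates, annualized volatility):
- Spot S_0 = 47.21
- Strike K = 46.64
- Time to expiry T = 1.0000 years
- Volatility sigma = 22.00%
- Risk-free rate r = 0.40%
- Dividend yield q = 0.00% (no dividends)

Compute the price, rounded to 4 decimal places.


d1 = (ln(S/K) + (r - q + 0.5*sigma^2) * T) / (sigma * sqrt(T)) = 0.18339633
d2 = d1 - sigma * sqrt(T) = -0.03660367
exp(-rT) = 0.99600799; exp(-qT) = 1.00000000
P = K * exp(-rT) * N(-d2) - S_0 * exp(-qT) * N(-d1)
N(-d1) = 0.42724353; N(-d2) = 0.51459949
P = 46.6400 * 0.99600799 * 0.51459949 - 47.2100 * 1.00000000 * 0.42724353 = 3.7349

Answer: Price = 3.7349


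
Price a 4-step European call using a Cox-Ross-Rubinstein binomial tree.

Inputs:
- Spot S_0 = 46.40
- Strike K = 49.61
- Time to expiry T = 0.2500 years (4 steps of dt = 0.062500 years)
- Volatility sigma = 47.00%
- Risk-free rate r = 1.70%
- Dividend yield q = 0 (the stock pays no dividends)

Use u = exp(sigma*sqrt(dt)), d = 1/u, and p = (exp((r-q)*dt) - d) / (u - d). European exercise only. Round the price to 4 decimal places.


Answer: Price = V(0,0) = 3.2871

Derivation:
dt = T/N = 0.062500
u = exp(sigma*sqrt(dt)) = 1.124682; d = 1/u = 0.889141
p = (exp((r-q)*dt) - d) / (u - d) = 0.475172
Discount per step: exp(-r*dt) = 0.998938
Stock lattice S(k, i) with i counting down-moves:
  k=0: S(0,0) = 46.4000
  k=1: S(1,0) = 52.1852; S(1,1) = 41.2561
  k=2: S(2,0) = 58.6918; S(2,1) = 46.4000; S(2,2) = 36.6825
  k=3: S(3,0) = 66.0096; S(3,1) = 52.1852; S(3,2) = 41.2561; S(3,3) = 32.6159
  k=4: S(4,0) = 74.2397; S(4,1) = 58.6918; S(4,2) = 46.4000; S(4,3) = 36.6825; S(4,4) = 29.0001
Terminal payoffs V(N, i) = max(S_T - K, 0):
  V(4,0) = 24.629731; V(4,1) = 9.081767; V(4,2) = 0.000000; V(4,3) = 0.000000; V(4,4) = 0.000000
Backward induction: V(k, i) = exp(-r*dt) * [p * V(k+1, i) + (1-p) * V(k+1, i+1)].
  V(3,0) = exp(-r*dt) * [p*24.629731 + (1-p)*9.081767] = 16.452235
  V(3,1) = exp(-r*dt) * [p*9.081767 + (1-p)*0.000000] = 4.310819
  V(3,2) = exp(-r*dt) * [p*0.000000 + (1-p)*0.000000] = 0.000000
  V(3,3) = exp(-r*dt) * [p*0.000000 + (1-p)*0.000000] = 0.000000
  V(2,0) = exp(-r*dt) * [p*16.452235 + (1-p)*4.310819] = 10.069376
  V(2,1) = exp(-r*dt) * [p*4.310819 + (1-p)*0.000000] = 2.046205
  V(2,2) = exp(-r*dt) * [p*0.000000 + (1-p)*0.000000] = 0.000000
  V(1,0) = exp(-r*dt) * [p*10.069376 + (1-p)*2.046205] = 5.852370
  V(1,1) = exp(-r*dt) * [p*2.046205 + (1-p)*0.000000] = 0.971267
  V(0,0) = exp(-r*dt) * [p*5.852370 + (1-p)*0.971267] = 3.287136


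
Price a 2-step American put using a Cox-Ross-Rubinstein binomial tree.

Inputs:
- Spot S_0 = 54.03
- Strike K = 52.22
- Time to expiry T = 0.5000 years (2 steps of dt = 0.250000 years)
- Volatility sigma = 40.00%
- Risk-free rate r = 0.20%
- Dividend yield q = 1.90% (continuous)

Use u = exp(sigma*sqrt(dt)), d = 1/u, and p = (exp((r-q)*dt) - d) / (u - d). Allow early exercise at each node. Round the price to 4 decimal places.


Answer: Price = V(0,0) = 5.0200

Derivation:
dt = T/N = 0.250000
u = exp(sigma*sqrt(dt)) = 1.221403; d = 1/u = 0.818731
p = (exp((r-q)*dt) - d) / (u - d) = 0.439634
Discount per step: exp(-r*dt) = 0.999500
Stock lattice S(k, i) with i counting down-moves:
  k=0: S(0,0) = 54.0300
  k=1: S(1,0) = 65.9924; S(1,1) = 44.2360
  k=2: S(2,0) = 80.6033; S(2,1) = 54.0300; S(2,2) = 36.2174
Terminal payoffs V(N, i) = max(K - S_T, 0):
  V(2,0) = 0.000000; V(2,1) = 0.000000; V(2,2) = 16.002608
Backward induction: V(k, i) = exp(-r*dt) * [p * V(k+1, i) + (1-p) * V(k+1, i+1)]; then take max(V_cont, immediate exercise) for American.
  V(1,0) = exp(-r*dt) * [p*0.000000 + (1-p)*0.000000] = 0.000000; exercise = 0.000000; V(1,0) = max -> 0.000000
  V(1,1) = exp(-r*dt) * [p*0.000000 + (1-p)*16.002608] = 8.962836; exercise = 7.983977; V(1,1) = max -> 8.962836
  V(0,0) = exp(-r*dt) * [p*0.000000 + (1-p)*8.962836] = 5.019959; exercise = 0.000000; V(0,0) = max -> 5.019959


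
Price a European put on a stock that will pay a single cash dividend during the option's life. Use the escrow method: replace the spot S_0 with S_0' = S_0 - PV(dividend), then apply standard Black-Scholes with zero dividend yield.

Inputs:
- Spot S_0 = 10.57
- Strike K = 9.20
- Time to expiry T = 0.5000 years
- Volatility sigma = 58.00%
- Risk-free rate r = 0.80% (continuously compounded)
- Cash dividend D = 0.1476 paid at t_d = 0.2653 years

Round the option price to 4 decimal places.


PV(D) = D * exp(-r * t_d) = 0.1476 * 0.99787985 = 0.14728707
S_0' = S_0 - PV(D) = 10.5700 - 0.14728707 = 10.42271293
d1 = (ln(S_0'/K) + (r + sigma^2/2)*T) / (sigma*sqrt(T)) = 0.51907460
d2 = d1 - sigma*sqrt(T) = 0.10895266
exp(-rT) = 0.99600799
N(-d1) = 0.30185436; N(-d2) = 0.45662002
P = K * exp(-rT) * N(-d2) - S_0' * N(-d1) = 9.2000 * 0.99600799 * 0.45662002 - 10.42271293 * 0.30185436 = 1.0380

Answer: Price = 1.0380


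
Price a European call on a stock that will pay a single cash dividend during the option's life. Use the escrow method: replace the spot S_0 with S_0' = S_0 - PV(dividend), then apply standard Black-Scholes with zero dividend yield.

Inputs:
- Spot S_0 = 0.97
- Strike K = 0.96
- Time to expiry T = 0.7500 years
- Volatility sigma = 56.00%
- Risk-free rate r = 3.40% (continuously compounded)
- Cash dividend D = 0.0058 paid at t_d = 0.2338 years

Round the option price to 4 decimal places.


PV(D) = D * exp(-r * t_d) = 0.0058 * 0.99208231 = 0.00575408
S_0' = S_0 - PV(D) = 0.9700 - 0.00575408 = 0.96424592
d1 = (ln(S_0'/K) + (r + sigma^2/2)*T) / (sigma*sqrt(T)) = 0.30416685
d2 = d1 - sigma*sqrt(T) = -0.18080737
exp(-rT) = 0.97482238
N(d1) = 0.61949961; N(d2) = 0.42825939
C = S_0' * N(d1) - K * exp(-rT) * N(d2) = 0.96424592 * 0.61949961 - 0.9600 * 0.97482238 * 0.42825939 = 0.1966

Answer: Price = 0.1966


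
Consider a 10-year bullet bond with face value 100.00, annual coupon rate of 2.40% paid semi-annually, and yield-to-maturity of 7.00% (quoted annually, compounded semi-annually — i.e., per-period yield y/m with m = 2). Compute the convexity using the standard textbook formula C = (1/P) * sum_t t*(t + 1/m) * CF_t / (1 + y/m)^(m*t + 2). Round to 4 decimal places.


Answer: Convexity = 80.8436

Derivation:
Coupon per period c = face * coupon_rate / m = 1.200000
Periods per year m = 2; per-period yield y/m = 0.035000
Number of cashflows N = 20
Cashflows (t years, CF_t, discount factor 1/(1+y/m)^(m*t), PV):
  t = 0.5000: CF_t = 1.200000, DF = 0.966184, PV = 1.159420
  t = 1.0000: CF_t = 1.200000, DF = 0.933511, PV = 1.120213
  t = 1.5000: CF_t = 1.200000, DF = 0.901943, PV = 1.082331
  t = 2.0000: CF_t = 1.200000, DF = 0.871442, PV = 1.045731
  t = 2.5000: CF_t = 1.200000, DF = 0.841973, PV = 1.010368
  t = 3.0000: CF_t = 1.200000, DF = 0.813501, PV = 0.976201
  t = 3.5000: CF_t = 1.200000, DF = 0.785991, PV = 0.943189
  t = 4.0000: CF_t = 1.200000, DF = 0.759412, PV = 0.911294
  t = 4.5000: CF_t = 1.200000, DF = 0.733731, PV = 0.880477
  t = 5.0000: CF_t = 1.200000, DF = 0.708919, PV = 0.850703
  t = 5.5000: CF_t = 1.200000, DF = 0.684946, PV = 0.821935
  t = 6.0000: CF_t = 1.200000, DF = 0.661783, PV = 0.794140
  t = 6.5000: CF_t = 1.200000, DF = 0.639404, PV = 0.767285
  t = 7.0000: CF_t = 1.200000, DF = 0.617782, PV = 0.741338
  t = 7.5000: CF_t = 1.200000, DF = 0.596891, PV = 0.716269
  t = 8.0000: CF_t = 1.200000, DF = 0.576706, PV = 0.692047
  t = 8.5000: CF_t = 1.200000, DF = 0.557204, PV = 0.668645
  t = 9.0000: CF_t = 1.200000, DF = 0.538361, PV = 0.646033
  t = 9.5000: CF_t = 1.200000, DF = 0.520156, PV = 0.624187
  t = 10.0000: CF_t = 101.200000, DF = 0.502566, PV = 50.859668
Price P = sum_t PV_t = 67.311472
Convexity numerator sum_t t*(t + 1/m) * CF_t / (1+y/m)^(m*t + 2):
  t = 0.5000: term = 0.541166
  t = 1.0000: term = 1.568596
  t = 1.5000: term = 3.031103
  t = 2.0000: term = 4.881004
  t = 2.5000: term = 7.073919
  t = 3.0000: term = 9.568586
  t = 3.5000: term = 12.326680
  t = 4.0000: term = 15.312646
  t = 4.5000: term = 18.493534
  t = 5.0000: term = 21.838849
  t = 5.5000: term = 25.320404
  t = 6.0000: term = 28.912188
  t = 6.5000: term = 32.590228
  t = 7.0000: term = 36.332472
  t = 7.5000: term = 40.118672
  t = 8.0000: term = 43.930269
  t = 8.5000: term = 47.750292
  t = 9.0000: term = 51.563260
  t = 9.5000: term = 55.355083
  t = 10.0000: term = 4985.194602
Convexity = (1/P) * sum = 5441.703554 / 67.311472 = 80.843627


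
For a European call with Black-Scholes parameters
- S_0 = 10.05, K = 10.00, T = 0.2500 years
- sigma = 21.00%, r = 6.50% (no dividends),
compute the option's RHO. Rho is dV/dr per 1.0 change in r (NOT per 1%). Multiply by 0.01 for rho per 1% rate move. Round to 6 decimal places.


d1 = 0.2547623001; d2 = 0.1497623001
phi(d1) = 0.3862036539; exp(-qT) = 1.0000000000; exp(-rT) = 0.9838813190
N(d2) = 0.5595239230
Rho = K*T*exp(-rT)*N(d2) = 10.0000 * 0.2500 * 0.9838813190 * 0.5595239230 = 1.376263

Answer: Rho = 1.376263


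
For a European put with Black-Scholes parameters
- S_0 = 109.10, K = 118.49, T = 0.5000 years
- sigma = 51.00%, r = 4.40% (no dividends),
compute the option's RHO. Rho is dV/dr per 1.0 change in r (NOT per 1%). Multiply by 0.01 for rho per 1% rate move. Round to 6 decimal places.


Answer: Rho = -36.870060

Derivation:
d1 = 0.0123711077; d2 = -0.3482533507
phi(d1) = 0.3989117536; exp(-qT) = 1.0000000000; exp(-rT) = 0.9782402351
N(-d2) = 0.6361750378
Rho = -K*T*exp(-rT)*N(-d2) = -118.4900 * 0.5000 * 0.9782402351 * 0.6361750378 = -36.870060
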